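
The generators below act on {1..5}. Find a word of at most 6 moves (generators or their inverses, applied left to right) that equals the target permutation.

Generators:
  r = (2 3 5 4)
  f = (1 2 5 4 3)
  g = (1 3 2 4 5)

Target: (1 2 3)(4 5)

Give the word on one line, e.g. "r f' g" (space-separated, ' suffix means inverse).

g g f g' r

  after g: (1 3 2 4 5)
  after g: (1 2 5 3 4)
  after f: (1 5)(2 4)
  after g': (1 4 3)
  after r: (1 2 3)(4 5)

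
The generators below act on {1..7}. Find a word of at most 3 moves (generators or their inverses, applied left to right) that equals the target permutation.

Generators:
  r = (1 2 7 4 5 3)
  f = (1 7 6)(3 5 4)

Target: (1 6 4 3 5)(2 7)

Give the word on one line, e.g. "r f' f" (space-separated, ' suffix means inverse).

f' r

  after f': (1 6 7)(3 4 5)
  after r: (1 6 4 3 5)(2 7)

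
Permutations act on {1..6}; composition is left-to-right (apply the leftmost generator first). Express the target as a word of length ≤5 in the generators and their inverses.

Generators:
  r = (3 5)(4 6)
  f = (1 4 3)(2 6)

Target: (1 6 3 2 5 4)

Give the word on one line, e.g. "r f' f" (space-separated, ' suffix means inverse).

f r' f r f

  after f: (1 4 3)(2 6)
  after r': (1 6 2 4 5 3)
  after f: (1 2 3 4 5)
  after r: (1 2 5)(3 6 4)
  after f: (1 6 3 2 5 4)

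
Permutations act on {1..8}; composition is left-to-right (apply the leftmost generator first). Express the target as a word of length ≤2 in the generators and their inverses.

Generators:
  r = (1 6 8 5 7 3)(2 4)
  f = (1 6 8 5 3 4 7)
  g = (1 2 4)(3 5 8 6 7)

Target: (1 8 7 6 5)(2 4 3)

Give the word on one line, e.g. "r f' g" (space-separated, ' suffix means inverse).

  after f: (1 6 8 5 3 4 7)
  after r: (1 8 7 6 5)(2 4 3)

f r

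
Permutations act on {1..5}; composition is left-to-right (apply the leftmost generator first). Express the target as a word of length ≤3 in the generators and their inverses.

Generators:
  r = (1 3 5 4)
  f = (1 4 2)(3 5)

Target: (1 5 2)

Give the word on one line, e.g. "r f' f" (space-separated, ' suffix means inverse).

r f

  after r: (1 3 5 4)
  after f: (1 5 2)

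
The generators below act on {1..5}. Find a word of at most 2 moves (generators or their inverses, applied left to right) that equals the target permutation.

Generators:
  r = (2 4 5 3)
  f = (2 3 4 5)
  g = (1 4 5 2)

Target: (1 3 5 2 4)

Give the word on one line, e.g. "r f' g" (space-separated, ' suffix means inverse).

g' r'

  after g': (1 2 5 4)
  after r': (1 3 5 2 4)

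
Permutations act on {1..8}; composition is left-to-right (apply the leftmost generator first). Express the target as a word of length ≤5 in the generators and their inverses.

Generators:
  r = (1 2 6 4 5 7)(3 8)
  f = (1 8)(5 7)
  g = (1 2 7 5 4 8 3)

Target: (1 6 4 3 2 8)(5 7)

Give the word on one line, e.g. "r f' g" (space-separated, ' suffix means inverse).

g f f r f'

  after g: (1 2 7 5 4 8 3)
  after f: (1 2 5 4)(3 8)
  after f: (1 2 7 5 4 8 3)
  after r: (1 6 4 3 2)
  after f': (1 6 4 3 2 8)(5 7)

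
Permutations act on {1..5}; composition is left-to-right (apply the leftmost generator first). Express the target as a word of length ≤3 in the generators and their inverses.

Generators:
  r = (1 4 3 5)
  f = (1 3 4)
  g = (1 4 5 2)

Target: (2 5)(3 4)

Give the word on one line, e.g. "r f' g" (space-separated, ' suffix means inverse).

g r'

  after g: (1 4 5 2)
  after r': (2 5)(3 4)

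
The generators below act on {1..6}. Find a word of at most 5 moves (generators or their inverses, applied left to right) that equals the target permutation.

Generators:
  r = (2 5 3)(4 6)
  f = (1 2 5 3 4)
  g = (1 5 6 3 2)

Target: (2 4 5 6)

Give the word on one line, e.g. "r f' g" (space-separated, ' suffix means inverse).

  after r: (2 5 3)(4 6)
  after g': (1 2)(4 5 6)
  after f': (2 4)(3 5 6)
  after r': (2 6 5 4 3)
  after r': (2 4 5 6)

r g' f' r' r'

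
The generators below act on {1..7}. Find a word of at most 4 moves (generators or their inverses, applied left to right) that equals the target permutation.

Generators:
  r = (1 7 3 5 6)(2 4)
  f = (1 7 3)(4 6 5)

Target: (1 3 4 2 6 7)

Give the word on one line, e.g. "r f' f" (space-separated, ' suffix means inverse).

r f

  after r: (1 7 3 5 6)(2 4)
  after f: (1 3 4 2 6 7)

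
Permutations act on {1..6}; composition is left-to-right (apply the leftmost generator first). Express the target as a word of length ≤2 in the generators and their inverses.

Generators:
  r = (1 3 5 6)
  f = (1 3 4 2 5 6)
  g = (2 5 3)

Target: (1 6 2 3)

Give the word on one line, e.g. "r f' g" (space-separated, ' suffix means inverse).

r' g'

  after r': (1 6 5 3)
  after g': (1 6 2 3)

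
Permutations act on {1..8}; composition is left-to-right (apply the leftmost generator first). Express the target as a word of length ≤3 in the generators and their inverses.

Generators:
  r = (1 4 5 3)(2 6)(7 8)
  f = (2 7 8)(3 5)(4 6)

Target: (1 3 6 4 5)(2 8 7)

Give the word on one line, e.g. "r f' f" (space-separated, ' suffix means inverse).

r r f'

  after r: (1 4 5 3)(2 6)(7 8)
  after r: (1 5)(3 4)
  after f': (1 3 6 4 5)(2 8 7)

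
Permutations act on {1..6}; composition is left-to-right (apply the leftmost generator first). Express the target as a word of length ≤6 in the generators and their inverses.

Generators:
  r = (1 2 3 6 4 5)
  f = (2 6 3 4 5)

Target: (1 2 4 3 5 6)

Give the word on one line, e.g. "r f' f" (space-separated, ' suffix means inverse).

r' r' f' r f'

  after r': (1 5 4 6 3 2)
  after r': (1 4 3)(2 5 6)
  after f': (1 3)(2 4 6 5)
  after r: (1 6)(2 5 3)
  after f': (1 2 4 3 5 6)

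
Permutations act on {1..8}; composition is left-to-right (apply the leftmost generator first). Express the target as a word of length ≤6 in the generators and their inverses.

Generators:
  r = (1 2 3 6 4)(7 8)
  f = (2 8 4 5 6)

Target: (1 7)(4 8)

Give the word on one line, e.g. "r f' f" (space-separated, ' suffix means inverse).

f' r' f' r'

  after f': (2 6 5 4 8)
  after r': (1 4 7 8)(2 3)(5 6)
  after f': (1 8)(2 3 6 4 7)
  after r': (1 7)(4 8)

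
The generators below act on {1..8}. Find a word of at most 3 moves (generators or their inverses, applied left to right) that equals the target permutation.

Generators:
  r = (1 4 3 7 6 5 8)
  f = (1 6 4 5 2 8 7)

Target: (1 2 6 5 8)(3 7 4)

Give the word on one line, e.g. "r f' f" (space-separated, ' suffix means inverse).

  after r': (1 8 5 6 7 3 4)
  after f': (1 2 5)(3 6 8 4 7)
  after r': (1 2 6 5 8)(3 7 4)

r' f' r'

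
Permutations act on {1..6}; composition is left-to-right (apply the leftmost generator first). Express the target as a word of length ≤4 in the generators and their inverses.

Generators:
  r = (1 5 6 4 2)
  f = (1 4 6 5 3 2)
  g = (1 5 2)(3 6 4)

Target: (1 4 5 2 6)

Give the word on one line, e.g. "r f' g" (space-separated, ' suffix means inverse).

  after r: (1 5 6 4 2)
  after r: (1 6 2 5 4)
  after r: (1 4 5 2 6)

r r r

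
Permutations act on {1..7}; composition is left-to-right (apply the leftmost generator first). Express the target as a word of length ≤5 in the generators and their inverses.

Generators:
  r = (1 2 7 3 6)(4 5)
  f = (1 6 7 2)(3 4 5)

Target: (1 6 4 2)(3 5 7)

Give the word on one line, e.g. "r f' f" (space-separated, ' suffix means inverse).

f' r' r' f' r'

  after f': (1 2 7 6)(3 5 4)
  after r': (3 4 7)
  after r': (1 6 3 5 4 2)
  after f': (3 4 7 6 5)
  after r': (1 6 4 2)(3 5 7)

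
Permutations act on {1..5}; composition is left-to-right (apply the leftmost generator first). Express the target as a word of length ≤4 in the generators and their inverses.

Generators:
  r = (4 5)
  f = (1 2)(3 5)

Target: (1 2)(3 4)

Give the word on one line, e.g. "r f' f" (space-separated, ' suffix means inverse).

r' f' r'

  after r': (4 5)
  after f': (1 2)(3 5 4)
  after r': (1 2)(3 4)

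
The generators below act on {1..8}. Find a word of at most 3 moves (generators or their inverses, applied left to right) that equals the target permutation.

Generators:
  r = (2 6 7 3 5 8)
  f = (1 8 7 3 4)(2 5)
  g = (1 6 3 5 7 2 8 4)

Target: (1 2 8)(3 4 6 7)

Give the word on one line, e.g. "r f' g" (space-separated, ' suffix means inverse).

  after g: (1 6 3 5 7 2 8 4)
  after r: (1 7 6 5 3 8 4)
  after g: (1 2 8)(3 4 6 7)

g r g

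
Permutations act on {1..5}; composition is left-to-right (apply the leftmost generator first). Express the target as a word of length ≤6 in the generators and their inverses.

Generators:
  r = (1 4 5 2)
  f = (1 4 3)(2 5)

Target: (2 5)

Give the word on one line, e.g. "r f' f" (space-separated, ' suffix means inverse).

f f r' f' r'

  after f: (1 4 3)(2 5)
  after f: (1 3 4)
  after r': (1 3)(2 5 4)
  after f': (1 4 5)
  after r': (2 5)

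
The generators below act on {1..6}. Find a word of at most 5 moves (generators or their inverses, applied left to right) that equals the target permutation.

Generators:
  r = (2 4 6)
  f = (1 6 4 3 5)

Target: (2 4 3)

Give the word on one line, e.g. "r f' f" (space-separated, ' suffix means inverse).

  after f': (1 5 3 4 6)
  after r': (1 5 3 2 6)
  after f: (2 4 3)

f' r' f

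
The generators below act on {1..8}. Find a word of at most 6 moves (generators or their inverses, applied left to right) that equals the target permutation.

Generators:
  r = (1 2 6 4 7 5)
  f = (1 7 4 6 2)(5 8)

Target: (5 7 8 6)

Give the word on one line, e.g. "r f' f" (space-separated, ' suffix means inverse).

  after r: (1 2 6 4 7 5)
  after f': (1 6 7 8 5 2 4)
  after r: (1 4 2 7 8)(5 6)
  after f': (1 7 5 4 6 8 2)
  after f': (5 7 8 6)

r f' r f' f'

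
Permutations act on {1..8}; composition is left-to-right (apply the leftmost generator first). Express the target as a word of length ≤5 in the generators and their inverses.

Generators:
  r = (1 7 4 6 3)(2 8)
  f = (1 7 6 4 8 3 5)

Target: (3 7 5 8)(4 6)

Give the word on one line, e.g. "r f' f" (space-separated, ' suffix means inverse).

  after f: (1 7 6 4 8 3 5)
  after f: (1 6 8 5 7 4 3)
  after r': (1 4 6 2 8 5)
  after r': (1 7)(3 6 8 5)
  after f': (3 7 5 8)(4 6)

f f r' r' f'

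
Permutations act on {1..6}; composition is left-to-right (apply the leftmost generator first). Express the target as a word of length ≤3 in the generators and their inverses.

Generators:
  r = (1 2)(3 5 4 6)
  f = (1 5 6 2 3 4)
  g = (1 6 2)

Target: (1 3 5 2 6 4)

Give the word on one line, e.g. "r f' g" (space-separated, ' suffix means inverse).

f g' r'

  after f: (1 5 6 2 3 4)
  after g': (1 5)(2 3 4)
  after r': (1 3 5 2 6 4)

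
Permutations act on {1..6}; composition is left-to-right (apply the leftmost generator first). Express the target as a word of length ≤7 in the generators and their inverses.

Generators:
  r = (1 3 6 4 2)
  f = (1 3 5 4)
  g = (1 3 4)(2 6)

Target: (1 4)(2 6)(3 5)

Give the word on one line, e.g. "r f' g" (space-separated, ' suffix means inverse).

f g r' g r'

  after f: (1 3 5 4)
  after g: (1 4 3 5)(2 6)
  after r': (1 6 4)(2 3 5)
  after g: (1 2 4 3 5 6)
  after r': (1 4)(2 6)(3 5)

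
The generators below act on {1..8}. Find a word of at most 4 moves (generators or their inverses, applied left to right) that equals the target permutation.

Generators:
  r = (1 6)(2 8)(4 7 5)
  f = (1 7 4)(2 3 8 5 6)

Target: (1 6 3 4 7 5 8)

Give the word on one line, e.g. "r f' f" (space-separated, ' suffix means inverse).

f' f' f' r

  after f': (1 4 7)(2 6 5 8 3)
  after f': (1 7 4)(2 5 3 6 8)
  after f': (2 8 6 3 5)
  after r: (1 6 3 4 7 5 8)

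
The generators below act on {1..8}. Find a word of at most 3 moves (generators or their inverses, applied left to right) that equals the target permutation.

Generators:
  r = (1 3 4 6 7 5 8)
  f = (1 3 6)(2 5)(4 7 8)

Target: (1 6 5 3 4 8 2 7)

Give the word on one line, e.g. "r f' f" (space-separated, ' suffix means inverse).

  after r': (1 8 5 7 6 4 3)
  after f': (1 7 3 6 8 2 5 4)
  after r': (1 6 5 3 4 8 2 7)

r' f' r'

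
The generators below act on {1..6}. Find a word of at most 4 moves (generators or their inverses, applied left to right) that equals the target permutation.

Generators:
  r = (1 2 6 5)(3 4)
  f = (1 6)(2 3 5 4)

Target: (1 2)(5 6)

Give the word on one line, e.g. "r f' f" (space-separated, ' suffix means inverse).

f' f' r

  after f': (1 6)(2 4 5 3)
  after f': (2 5)(3 4)
  after r: (1 2)(5 6)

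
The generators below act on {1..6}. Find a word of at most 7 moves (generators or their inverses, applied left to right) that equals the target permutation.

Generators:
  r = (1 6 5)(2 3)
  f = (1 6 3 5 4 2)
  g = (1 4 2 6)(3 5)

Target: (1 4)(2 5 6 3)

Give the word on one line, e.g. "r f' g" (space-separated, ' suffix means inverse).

r f' f' g' r

  after r: (1 6 5)(2 3)
  after f': (2 6 3 4 5)
  after f': (1 2)(3 5 4)
  after g': (1 4 5)(2 6)
  after r: (1 4)(2 5 6 3)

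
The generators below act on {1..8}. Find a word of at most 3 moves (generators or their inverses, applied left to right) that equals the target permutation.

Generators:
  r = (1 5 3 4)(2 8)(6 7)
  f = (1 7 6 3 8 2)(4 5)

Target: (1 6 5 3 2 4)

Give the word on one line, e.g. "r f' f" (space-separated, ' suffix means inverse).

  after f: (1 7 6 3 8 2)(4 5)
  after r': (1 6 5 3 2 4)

f r'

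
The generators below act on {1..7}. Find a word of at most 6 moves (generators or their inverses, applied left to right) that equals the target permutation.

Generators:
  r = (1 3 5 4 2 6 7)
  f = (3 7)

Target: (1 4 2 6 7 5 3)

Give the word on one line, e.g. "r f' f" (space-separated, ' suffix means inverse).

  after r': (1 7 6 2 4 5 3)
  after f: (1 3)(2 4 5 7 6)
  after r: (1 5)
  after f': (1 5)(3 7)
  after r: (1 4 2 6 7 5 3)

r' f r f' r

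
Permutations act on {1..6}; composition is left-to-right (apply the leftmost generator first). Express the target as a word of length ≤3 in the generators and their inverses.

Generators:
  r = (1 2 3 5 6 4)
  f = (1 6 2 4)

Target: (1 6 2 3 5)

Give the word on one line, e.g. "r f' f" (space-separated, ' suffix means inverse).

r f'

  after r: (1 2 3 5 6 4)
  after f': (1 6 2 3 5)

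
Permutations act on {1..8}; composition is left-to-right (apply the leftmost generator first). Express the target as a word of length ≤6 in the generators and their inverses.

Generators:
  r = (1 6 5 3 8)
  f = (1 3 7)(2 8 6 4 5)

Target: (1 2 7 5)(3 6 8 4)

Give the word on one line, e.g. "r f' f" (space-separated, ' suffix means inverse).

f r f' r' r'

  after f: (1 3 7)(2 8 6 4 5)
  after r: (1 8 5 2)(3 7 6 4)
  after f': (1 2 7 8 4)
  after r': (1 2 7 3 5 6)(4 8)
  after r': (1 2 7 5)(3 6 8 4)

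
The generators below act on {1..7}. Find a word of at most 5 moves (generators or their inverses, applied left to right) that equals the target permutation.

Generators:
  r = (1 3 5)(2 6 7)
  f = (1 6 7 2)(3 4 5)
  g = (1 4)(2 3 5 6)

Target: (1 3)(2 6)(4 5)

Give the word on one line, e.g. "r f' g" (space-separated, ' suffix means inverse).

f r' g

  after f: (1 6 7 2)(3 4 5)
  after r': (1 2 5)(3 4)
  after g: (1 3)(2 6)(4 5)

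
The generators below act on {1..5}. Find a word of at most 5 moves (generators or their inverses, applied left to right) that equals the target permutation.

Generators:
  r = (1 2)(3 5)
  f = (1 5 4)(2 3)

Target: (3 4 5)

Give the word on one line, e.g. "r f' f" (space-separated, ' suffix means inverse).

  after f: (1 5 4)(2 3)
  after r: (1 3)(2 5 4)
  after f': (1 2)(3 4)
  after r: (3 4 5)

f r f' r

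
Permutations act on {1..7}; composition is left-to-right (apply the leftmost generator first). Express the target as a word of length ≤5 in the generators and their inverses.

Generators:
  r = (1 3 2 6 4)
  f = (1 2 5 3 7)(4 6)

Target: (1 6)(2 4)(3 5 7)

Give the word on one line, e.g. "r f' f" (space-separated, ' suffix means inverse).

r' f f r'

  after r': (1 4 6 2 3)
  after f: (1 6 5 3 2 7)
  after f: (1 4 6 3 5 7 2)
  after r': (1 6)(2 4)(3 5 7)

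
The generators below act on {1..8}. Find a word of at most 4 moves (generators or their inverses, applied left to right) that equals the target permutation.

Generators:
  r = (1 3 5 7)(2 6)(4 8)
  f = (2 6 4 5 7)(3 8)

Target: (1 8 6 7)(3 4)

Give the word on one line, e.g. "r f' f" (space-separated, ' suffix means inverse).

  after r: (1 3 5 7)(2 6)(4 8)
  after f': (1 8 6 7)(3 4)

r f'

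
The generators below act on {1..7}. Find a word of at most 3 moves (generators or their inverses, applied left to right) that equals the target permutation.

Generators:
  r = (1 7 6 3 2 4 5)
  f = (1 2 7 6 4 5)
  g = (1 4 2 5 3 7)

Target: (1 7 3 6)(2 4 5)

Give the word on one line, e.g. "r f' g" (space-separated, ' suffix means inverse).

  after r: (1 7 6 3 2 4 5)
  after r: (1 6 2 5 7 3 4)
  after f': (1 7 3 6)(2 4 5)

r r f'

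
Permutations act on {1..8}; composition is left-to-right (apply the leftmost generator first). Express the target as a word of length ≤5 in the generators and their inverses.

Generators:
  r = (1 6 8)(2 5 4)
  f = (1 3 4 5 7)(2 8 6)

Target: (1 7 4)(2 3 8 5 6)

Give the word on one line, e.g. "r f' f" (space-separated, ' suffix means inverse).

f f r' f

  after f: (1 3 4 5 7)(2 8 6)
  after f: (1 4 7 3 5)(2 6 8)
  after r': (1 5 8 4 7 3 2)
  after f: (1 7 4)(2 3 8 5 6)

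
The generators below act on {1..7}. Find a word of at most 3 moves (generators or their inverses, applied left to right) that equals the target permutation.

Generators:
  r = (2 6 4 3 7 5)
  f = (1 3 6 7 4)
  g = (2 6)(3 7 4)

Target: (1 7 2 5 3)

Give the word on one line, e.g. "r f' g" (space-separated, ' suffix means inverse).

r' f g

  after r': (2 5 7 3 4 6)
  after f: (1 3)(2 5 4 7 6)
  after g: (1 7 2 5 3)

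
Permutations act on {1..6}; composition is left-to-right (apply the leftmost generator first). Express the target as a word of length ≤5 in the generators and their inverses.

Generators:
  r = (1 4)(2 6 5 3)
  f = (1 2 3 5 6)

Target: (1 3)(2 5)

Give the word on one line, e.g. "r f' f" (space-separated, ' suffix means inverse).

  after f: (1 2 3 5 6)
  after r': (1 3 6 4)(2 5)
  after r': (1 5 3 2 6)
  after f': (1 3)(2 5)

f r' r' f'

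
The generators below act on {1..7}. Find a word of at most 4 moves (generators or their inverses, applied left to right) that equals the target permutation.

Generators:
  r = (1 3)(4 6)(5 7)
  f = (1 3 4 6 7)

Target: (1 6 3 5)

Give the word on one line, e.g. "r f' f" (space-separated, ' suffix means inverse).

f' f' r f

  after f': (1 7 6 4 3)
  after f': (1 6 3 7 4)
  after r: (1 4 3 5 7 6)
  after f: (1 6 3 5)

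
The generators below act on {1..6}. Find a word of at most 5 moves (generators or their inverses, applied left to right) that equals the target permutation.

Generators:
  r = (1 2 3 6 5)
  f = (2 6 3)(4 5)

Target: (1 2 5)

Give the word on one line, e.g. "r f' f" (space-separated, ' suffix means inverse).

  after f': (2 3 6)(4 5)
  after f': (2 6 3)
  after r: (1 2 5)

f' f' r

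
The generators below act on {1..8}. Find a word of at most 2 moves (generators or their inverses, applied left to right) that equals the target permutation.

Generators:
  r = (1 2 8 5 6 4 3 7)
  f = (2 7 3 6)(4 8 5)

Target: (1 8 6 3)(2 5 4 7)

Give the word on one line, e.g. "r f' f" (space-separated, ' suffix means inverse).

r r

  after r: (1 2 8 5 6 4 3 7)
  after r: (1 8 6 3)(2 5 4 7)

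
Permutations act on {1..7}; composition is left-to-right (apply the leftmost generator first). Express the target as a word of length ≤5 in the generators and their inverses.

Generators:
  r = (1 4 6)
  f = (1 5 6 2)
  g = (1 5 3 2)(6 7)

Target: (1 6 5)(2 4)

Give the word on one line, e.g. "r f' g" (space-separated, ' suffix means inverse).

r f r

  after r: (1 4 6)
  after f: (1 4 2)(5 6)
  after r: (1 6 5)(2 4)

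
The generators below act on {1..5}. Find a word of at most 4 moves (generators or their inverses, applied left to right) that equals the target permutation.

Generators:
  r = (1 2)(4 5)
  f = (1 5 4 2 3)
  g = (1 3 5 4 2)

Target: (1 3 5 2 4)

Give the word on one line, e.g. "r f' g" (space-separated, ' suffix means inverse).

r' g g r

  after r': (1 2)(4 5)
  after g: (2 3 5)
  after g: (1 3 4 2 5)
  after r: (1 3 5 2 4)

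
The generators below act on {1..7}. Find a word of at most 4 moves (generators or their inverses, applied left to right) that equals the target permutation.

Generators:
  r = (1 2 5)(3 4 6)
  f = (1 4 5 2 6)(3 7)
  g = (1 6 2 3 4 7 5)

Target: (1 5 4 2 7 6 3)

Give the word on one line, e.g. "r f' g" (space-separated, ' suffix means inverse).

  after f: (1 4 5 2 6)(3 7)
  after r': (1 3 7 6 5)(2 4)
  after g': (1 2 3 4 6 7)
  after f': (1 5 4 2 7 6 3)

f r' g' f'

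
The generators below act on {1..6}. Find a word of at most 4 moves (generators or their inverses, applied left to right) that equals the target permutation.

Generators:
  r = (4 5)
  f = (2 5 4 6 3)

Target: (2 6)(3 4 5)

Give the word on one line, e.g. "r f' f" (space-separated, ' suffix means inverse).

f' r' f'

  after f': (2 3 6 4 5)
  after r': (2 3 6 5)
  after f': (2 6)(3 4 5)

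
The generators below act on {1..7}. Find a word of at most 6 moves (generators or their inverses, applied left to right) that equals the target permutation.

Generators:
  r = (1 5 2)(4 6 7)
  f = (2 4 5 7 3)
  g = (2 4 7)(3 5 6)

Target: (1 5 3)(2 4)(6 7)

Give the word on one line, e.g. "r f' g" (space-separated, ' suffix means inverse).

  after r: (1 5 2)(4 6 7)
  after g: (1 6 2)(3 5 4)
  after r': (1 4 3)(5 7 6)
  after f: (1 5 3)(2 4)(6 7)

r g r' f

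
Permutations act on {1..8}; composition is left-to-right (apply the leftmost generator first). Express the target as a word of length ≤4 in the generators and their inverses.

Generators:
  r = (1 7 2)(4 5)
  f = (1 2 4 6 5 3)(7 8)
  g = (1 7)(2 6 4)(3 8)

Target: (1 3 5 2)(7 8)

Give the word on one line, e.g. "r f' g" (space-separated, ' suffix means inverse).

f' g g

  after f': (1 3 5 6 4 2)(7 8)
  after g: (1 8)(2 7 3 5 4 6)
  after g: (1 3 5 2)(7 8)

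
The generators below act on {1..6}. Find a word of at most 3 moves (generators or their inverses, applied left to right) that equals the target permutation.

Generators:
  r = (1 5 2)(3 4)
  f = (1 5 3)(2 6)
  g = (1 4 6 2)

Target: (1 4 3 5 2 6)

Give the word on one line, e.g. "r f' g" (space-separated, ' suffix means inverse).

  after g': (1 2 6 4)
  after f': (1 6 4 3 5)
  after g': (1 4 3 5 2 6)

g' f' g'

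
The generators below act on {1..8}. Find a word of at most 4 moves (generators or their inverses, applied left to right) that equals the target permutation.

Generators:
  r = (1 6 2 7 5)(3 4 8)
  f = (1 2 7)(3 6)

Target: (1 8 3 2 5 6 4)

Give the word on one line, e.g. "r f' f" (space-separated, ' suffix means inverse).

f r' f' r'

  after f: (1 2 7)(3 6)
  after r': (1 6 8 4 3)(5 7)
  after f': (1 3 7 5 2)(4 6 8)
  after r': (1 8 3 2 5 6 4)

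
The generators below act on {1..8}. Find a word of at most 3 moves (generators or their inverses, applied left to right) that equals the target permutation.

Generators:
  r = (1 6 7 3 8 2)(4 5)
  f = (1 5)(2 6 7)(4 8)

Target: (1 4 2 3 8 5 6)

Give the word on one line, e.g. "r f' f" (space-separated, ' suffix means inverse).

  after f': (1 5)(2 7 6)(4 8)
  after r: (1 4 2 3 8 5 6)

f' r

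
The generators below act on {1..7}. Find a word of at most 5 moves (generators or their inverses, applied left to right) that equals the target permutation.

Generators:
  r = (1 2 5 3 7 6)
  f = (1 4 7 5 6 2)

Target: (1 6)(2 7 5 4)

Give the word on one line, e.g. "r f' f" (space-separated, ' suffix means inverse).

  after r: (1 2 5 3 7 6)
  after r: (1 5 7)(2 3 6)
  after f': (1 7 2 3 5 4)
  after r: (1 6)(2 7 5 4)

r r f' r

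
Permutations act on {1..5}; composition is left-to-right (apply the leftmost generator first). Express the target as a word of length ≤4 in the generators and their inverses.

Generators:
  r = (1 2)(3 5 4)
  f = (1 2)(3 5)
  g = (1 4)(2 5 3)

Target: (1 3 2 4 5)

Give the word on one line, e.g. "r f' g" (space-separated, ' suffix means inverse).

  after r: (1 2)(3 5 4)
  after g': (1 3 2 4 5)

r g'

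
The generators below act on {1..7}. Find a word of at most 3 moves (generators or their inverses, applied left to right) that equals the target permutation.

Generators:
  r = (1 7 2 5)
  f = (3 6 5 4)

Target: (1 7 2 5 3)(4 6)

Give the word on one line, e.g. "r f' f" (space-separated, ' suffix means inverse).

f f r

  after f: (3 6 5 4)
  after f: (3 5)(4 6)
  after r: (1 7 2 5 3)(4 6)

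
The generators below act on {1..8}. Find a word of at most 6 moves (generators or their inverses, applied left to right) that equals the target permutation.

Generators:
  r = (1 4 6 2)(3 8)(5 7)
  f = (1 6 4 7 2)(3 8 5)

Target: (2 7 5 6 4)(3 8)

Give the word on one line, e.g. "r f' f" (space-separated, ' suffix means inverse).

r f f f

  after r: (1 4 6 2)(3 8)(5 7)
  after f: (1 7 3 5 2 6)
  after f: (1 2 4 7 8 5)
  after f: (2 7 5 6 4)(3 8)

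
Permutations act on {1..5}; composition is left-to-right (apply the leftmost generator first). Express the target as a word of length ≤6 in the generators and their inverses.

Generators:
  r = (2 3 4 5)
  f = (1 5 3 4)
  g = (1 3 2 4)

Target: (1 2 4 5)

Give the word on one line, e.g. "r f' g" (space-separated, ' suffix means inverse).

f r' g g r'

  after f: (1 5 3 4)
  after r': (1 4)(2 5)
  after g: (2 5 4 3)
  after g: (1 3 4 2 5)
  after r': (1 2 4 5)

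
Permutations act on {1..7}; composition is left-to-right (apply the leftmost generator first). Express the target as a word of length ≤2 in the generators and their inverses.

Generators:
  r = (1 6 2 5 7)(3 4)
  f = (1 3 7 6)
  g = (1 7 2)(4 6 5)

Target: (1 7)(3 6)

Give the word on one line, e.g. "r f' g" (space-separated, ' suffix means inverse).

  after f: (1 3 7 6)
  after f: (1 7)(3 6)

f f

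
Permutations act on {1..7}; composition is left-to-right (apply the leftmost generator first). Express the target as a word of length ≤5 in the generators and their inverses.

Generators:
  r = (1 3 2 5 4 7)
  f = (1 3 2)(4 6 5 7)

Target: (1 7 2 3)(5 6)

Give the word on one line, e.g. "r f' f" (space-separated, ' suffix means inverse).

f f f r'

  after f: (1 3 2)(4 6 5 7)
  after f: (1 2 3)(4 5)(6 7)
  after f: (4 7 5 6)
  after r': (1 7 2 3)(5 6)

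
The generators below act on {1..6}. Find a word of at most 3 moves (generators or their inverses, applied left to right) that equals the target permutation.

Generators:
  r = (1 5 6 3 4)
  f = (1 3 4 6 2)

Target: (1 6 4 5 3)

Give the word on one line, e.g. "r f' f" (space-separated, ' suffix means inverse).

  after r: (1 5 6 3 4)
  after r: (1 6 4 5 3)

r r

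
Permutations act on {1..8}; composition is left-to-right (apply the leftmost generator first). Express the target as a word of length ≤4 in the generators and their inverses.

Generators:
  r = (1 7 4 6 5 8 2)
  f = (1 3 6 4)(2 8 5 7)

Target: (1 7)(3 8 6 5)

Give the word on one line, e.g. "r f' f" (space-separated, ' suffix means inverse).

  after r': (1 2 8 5 6 4 7)
  after f: (1 8 7 3 6)(2 5 4)
  after r: (1 2 8 4)(3 5 6 7)
  after f': (1 7)(3 8 6 5)

r' f r f'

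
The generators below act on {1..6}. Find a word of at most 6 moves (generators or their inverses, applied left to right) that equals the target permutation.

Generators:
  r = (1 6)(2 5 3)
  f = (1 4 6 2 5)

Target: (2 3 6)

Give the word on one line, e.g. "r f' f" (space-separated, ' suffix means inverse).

f r' f r

  after f: (1 4 6 2 5)
  after r': (1 4)(3 5 6)
  after f: (1 6 3)(2 5)
  after r: (2 3 6)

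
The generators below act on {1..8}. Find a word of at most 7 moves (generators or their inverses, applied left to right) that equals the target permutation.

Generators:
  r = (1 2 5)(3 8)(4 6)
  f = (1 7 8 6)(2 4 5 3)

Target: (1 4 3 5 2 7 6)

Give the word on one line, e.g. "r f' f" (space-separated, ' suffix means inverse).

  after f: (1 7 8 6)(2 4 5 3)
  after r: (1 7 3 5 8 4)(2 6)
  after f': (2 8)(3 4 6)(5 7)
  after f': (1 6 5)(2 7 4 8 3)
  after r: (1 4 3 5 2 7 6)

f r f' f' r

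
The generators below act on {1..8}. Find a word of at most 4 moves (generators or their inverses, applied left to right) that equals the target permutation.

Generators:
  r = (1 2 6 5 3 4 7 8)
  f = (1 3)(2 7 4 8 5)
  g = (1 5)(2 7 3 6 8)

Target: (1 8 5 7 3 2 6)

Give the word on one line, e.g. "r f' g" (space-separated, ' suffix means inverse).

  after f': (1 3)(2 5 8 4 7)
  after f': (2 8 7 5 4)
  after g': (1 5 4 8 2 6 3 7)
  after f': (1 8 5 7 3 2 6)

f' f' g' f'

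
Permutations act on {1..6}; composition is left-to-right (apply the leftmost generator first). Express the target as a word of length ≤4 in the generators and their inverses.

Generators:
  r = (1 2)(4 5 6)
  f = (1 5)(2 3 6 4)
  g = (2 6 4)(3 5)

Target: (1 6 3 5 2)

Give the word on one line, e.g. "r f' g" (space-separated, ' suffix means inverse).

  after r': (1 2)(4 6 5)
  after g: (1 6 3 5 2)

r' g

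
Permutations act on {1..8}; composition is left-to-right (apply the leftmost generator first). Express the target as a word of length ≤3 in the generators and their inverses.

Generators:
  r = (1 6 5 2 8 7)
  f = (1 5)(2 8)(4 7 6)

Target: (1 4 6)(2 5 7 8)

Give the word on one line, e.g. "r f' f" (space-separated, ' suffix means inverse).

  after r': (1 7 8 2 5 6)
  after f: (1 6 5 4 7 2)
  after f: (1 4 6)(2 5 7 8)

r' f f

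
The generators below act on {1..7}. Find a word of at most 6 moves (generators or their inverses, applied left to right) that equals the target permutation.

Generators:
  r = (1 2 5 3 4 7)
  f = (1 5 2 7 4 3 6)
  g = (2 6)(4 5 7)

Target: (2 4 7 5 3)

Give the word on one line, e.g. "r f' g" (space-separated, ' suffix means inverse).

g r f' f'

  after g: (2 6)(4 5 7)
  after r: (1 2 6 5)(3 4)
  after f': (1 5 6)(2 3 7)
  after f': (2 4 7 5 3)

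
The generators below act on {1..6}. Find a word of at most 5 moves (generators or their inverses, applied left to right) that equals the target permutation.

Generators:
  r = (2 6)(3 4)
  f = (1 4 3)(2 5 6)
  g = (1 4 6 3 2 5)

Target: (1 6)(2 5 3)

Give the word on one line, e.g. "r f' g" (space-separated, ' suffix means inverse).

r' f g

  after r': (2 6)(3 4)
  after f: (1 4)(5 6)
  after g: (1 6)(2 5 3)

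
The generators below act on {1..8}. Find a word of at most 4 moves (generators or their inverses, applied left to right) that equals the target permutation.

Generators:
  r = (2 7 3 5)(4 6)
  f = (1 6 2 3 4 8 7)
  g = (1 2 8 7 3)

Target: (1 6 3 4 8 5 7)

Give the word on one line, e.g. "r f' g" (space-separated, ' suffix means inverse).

  after f: (1 6 2 3 4 8 7)
  after r: (1 4 8 3 6 7)(2 5)
  after r: (1 6 3 4 8 5 7)

f r r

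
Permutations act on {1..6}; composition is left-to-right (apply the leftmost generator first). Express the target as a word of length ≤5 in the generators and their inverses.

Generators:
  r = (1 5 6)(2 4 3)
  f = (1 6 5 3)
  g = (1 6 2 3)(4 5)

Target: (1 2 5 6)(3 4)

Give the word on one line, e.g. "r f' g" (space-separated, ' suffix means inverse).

f' g' f

  after f': (1 3 5 6)
  after g': (1 2 6 3 4 5)
  after f: (1 2 5 6)(3 4)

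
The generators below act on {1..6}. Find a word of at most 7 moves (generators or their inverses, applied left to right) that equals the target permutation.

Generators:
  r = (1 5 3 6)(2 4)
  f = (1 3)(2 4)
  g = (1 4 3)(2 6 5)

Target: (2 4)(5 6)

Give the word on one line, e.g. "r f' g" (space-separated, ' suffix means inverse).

f r f r' f

  after f: (1 3)(2 4)
  after r: (1 6)(3 5)
  after f: (1 6 3 5)(2 4)
  after r': (1 3)(5 6)
  after f: (2 4)(5 6)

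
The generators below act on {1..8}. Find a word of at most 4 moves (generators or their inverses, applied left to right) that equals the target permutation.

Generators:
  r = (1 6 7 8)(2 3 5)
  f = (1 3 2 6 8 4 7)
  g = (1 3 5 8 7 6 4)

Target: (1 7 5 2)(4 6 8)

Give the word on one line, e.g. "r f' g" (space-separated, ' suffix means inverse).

  after r: (1 6 7 8)(2 3 5)
  after g': (1 7 5 2)(4 6 8)

r g'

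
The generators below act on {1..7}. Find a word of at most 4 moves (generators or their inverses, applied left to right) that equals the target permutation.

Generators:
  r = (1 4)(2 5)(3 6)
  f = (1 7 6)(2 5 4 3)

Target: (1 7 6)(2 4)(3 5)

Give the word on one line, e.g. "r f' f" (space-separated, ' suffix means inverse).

  after f': (1 6 7)(2 3 4 5)
  after f': (1 7 6)(2 4)(3 5)

f' f'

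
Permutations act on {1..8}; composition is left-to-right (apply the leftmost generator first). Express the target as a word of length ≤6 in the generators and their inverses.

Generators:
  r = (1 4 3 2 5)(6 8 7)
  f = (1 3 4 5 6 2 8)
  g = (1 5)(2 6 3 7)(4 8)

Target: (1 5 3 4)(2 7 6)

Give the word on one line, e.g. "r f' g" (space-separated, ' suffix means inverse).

f f g f r'

  after f: (1 3 4 5 6 2 8)
  after f: (1 4 6 8 3 5 2)
  after g: (1 8 7 2 5 6 4 3)
  after f: (2 6 5)(7 8)
  after r': (1 5 3 4)(2 7 6)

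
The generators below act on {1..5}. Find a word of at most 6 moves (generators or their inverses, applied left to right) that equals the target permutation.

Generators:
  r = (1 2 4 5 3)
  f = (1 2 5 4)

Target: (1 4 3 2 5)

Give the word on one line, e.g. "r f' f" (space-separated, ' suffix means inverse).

  after f': (1 4 5 2)
  after f': (1 5)(2 4)
  after f': (1 2 5 4)
  after r': (2 4 3 5)
  after f': (1 4 3 2 5)

f' f' f' r' f'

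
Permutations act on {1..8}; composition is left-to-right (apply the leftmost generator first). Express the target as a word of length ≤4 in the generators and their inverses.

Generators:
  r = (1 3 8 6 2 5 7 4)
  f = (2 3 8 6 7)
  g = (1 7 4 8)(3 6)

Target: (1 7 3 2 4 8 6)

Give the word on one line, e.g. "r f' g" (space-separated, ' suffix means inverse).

  after f': (2 7 6 8 3)
  after g: (1 7 3 2 4 8 6)

f' g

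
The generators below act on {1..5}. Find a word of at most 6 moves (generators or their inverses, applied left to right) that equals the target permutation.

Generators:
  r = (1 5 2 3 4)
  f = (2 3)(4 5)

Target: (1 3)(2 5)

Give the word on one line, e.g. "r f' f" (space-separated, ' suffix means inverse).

  after f: (2 3)(4 5)
  after r': (1 4)(3 5)
  after f: (1 5 2 3 4)
  after r: (1 2 4 5 3)
  after f: (1 3)(2 5)

f r' f r f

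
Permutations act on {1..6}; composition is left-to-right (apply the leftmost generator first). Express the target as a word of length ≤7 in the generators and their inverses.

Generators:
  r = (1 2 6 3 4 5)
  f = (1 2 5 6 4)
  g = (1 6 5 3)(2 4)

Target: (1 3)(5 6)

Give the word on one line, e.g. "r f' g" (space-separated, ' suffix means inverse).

r' f' r' g' f'

  after r': (1 5 4 3 6 2)
  after f': (1 2 4 3 5 6)
  after r': (2 3 4 6 5)
  after g': (1 3 2 5 4)
  after f': (1 3)(5 6)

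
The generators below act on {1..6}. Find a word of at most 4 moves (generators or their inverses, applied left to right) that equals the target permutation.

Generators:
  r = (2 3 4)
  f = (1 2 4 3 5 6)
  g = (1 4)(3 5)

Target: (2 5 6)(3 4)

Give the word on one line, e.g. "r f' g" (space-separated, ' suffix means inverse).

  after f: (1 2 4 3 5 6)
  after r': (1 4 2 3 5 6)
  after g': (2 5 6 4)
  after r: (2 5 6)(3 4)

f r' g' r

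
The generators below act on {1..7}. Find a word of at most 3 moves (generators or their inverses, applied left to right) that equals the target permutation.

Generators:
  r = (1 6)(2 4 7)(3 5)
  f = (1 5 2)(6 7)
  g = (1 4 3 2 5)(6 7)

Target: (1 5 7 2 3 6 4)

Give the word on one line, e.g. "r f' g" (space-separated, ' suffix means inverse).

g r' f'

  after g: (1 4 3 2 5)(6 7)
  after r': (1 2 3 7)(4 5 6)
  after f': (1 5 7 2 3 6 4)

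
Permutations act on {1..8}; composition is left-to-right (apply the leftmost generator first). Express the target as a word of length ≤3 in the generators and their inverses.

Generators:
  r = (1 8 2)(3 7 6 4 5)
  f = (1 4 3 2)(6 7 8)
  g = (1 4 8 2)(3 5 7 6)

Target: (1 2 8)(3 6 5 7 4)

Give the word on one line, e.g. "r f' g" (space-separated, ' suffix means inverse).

r r

  after r: (1 8 2)(3 7 6 4 5)
  after r: (1 2 8)(3 6 5 7 4)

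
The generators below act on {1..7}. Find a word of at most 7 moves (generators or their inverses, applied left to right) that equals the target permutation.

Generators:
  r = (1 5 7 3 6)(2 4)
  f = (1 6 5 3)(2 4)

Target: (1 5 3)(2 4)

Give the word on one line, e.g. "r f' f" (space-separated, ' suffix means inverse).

  after f: (1 6 5 3)(2 4)
  after r': (1 3 6)(5 7)
  after r': (1 7)(2 4)
  after f': (1 7 3 5 6)
  after r': (1 5 3)(2 4)

f r' r' f' r'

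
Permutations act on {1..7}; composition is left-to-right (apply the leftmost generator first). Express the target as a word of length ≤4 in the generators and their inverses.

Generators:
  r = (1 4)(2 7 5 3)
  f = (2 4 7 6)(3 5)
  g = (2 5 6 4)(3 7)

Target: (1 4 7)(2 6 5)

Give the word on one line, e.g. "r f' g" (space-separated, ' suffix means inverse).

  after f': (2 6 7 4)(3 5)
  after r: (1 4 7)(2 6 5)

f' r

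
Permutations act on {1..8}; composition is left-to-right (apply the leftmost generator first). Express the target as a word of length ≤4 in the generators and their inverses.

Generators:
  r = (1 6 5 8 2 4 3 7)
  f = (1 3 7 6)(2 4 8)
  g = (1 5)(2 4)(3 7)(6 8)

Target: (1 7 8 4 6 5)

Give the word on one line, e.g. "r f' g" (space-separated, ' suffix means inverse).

f g

  after f: (1 3 7 6)(2 4 8)
  after g: (1 7 8 4 6 5)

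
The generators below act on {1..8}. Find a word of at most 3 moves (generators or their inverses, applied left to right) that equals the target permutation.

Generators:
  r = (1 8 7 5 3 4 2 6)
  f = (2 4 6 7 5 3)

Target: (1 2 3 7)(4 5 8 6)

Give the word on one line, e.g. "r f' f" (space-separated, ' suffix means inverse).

  after r': (1 6 2 4 3 5 7 8)
  after r': (1 2 3 7)(4 5 8 6)

r' r'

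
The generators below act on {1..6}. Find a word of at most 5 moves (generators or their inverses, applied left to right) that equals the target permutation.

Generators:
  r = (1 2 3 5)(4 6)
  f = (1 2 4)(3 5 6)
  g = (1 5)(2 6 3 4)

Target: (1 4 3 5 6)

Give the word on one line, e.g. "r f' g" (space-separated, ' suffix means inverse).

  after r': (1 5 3 2)(4 6)
  after g': (2 5 6 3 4)
  after f: (1 2 6 5 3)
  after g': (1 4 3 5 6)

r' g' f g'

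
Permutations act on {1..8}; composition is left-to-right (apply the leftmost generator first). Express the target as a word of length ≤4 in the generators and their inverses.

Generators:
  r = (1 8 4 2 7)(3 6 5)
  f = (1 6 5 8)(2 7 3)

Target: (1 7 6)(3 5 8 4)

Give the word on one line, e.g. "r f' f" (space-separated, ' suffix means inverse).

r' f' r

  after r': (1 7 2 4 8)(3 5 6)
  after f': (1 2 4 5)(3 6 7)
  after r: (1 7 6)(3 5 8 4)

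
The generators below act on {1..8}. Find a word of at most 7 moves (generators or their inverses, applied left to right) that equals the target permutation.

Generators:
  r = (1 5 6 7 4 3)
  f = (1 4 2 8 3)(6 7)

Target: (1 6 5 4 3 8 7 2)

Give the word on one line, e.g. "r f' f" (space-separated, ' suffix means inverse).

  after f: (1 4 2 8 3)(6 7)
  after r': (1 7 5)(2 8 4)
  after r': (1 6 5 3 4 2 8 7)
  after f: (1 7 4 8 6 5)(2 3)
  after f: (1 6 5 4 3 8 7 2)

f r' r' f f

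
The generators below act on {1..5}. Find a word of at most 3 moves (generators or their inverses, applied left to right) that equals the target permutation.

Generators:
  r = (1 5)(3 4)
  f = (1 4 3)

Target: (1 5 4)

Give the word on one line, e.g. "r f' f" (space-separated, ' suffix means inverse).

r' f

  after r': (1 5)(3 4)
  after f: (1 5 4)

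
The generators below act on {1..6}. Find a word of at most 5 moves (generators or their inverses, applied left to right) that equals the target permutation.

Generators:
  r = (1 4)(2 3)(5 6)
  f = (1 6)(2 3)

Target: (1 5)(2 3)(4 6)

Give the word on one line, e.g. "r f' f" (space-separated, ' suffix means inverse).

  after r': (1 4)(2 3)(5 6)
  after f: (1 4 6 5)
  after r: (2 3)(4 5)
  after f: (1 6)(4 5)
  after r: (1 5)(2 3)(4 6)

r' f r f r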